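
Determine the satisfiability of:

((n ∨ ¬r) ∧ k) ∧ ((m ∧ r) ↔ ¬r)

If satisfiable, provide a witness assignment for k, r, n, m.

k = True; r = True; n = True; m = False

  (n ∨ ¬r) ∧ k = True
    n ∨ ¬r = True
      ¬r = False
  (m ∧ r) ↔ ¬r = True
    m ∧ r = False
    ¬r = False
Both conjuncts True, so the formula holds.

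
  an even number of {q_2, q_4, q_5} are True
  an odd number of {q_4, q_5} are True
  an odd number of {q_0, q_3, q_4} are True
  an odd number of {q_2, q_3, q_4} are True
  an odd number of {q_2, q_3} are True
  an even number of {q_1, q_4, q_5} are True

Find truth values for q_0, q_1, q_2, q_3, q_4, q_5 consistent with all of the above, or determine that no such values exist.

q_0: True, q_1: True, q_2: True, q_3: False, q_4: False, q_5: True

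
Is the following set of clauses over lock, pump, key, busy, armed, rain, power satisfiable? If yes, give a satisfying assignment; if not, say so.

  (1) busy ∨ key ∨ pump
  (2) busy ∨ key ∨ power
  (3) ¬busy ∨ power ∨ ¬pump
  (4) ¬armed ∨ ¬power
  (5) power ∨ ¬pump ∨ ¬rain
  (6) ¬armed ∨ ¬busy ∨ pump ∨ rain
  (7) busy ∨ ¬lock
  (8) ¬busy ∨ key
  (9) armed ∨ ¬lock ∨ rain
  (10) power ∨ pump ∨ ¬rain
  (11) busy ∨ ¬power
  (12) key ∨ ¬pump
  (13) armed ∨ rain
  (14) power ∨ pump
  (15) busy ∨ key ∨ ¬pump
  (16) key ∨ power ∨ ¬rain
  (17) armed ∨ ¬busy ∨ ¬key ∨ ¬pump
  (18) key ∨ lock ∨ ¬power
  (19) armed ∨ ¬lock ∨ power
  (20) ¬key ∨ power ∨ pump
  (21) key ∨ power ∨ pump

lock = False, pump = False, key = True, busy = True, armed = False, rain = True, power = True

Set lock = False.
Set pump = False.
  then (power ∨ pump) forces power = True.
  then (key ∨ lock ∨ ¬power) forces key = True.
  then (¬armed ∨ ¬power) forces armed = False.
  then (busy ∨ ¬power) forces busy = True.
  then (armed ∨ rain) forces rain = True.
All clauses satisfied.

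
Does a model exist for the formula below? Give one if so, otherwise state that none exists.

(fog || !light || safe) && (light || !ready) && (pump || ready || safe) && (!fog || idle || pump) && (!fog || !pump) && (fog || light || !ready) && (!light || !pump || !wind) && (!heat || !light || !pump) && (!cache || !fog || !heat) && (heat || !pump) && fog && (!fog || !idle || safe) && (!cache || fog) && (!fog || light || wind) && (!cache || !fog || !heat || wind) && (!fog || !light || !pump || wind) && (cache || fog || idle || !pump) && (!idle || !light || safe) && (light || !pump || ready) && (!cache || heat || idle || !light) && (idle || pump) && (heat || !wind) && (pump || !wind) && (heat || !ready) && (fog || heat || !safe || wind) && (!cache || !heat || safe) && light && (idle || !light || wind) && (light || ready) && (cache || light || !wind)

wind = False, pump = False, heat = False, ready = False, fog = True, safe = True, cache = True, idle = True, light = True

Unit clause (fog) forces fog = True.
Unit clause (light) forces light = True.
In (!fog || !pump) only !pump is left, so pump = False.
In (idle || pump) only idle is left, so idle = True.
In (pump || !wind) only !wind is left, so wind = False.
In (!fog || !idle || safe) only safe is left, so safe = True.
Set heat = False.
  then (heat || !ready) forces ready = False.
Set cache = True.
All clauses satisfied.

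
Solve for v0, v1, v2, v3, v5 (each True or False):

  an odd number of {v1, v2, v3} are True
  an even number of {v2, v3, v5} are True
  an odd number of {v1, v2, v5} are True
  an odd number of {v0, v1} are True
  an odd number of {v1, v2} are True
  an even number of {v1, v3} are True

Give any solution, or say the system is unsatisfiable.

Unsatisfiable

Adding constraints 2, 3, 6 mod 2: every variable appears an even number of times on the left, so the left side is 0.
But the right sides sum to 1 (mod 2). 0 ≠ 1 — the system is inconsistent.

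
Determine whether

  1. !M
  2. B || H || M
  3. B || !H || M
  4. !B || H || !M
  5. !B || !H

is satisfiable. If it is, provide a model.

Unit clause (!M) forces M = False.
Try H = True:
  (B || !H || M) forces B = True.
  clause (!B || !H) is falsified — backtrack.
So H = False.
  then (B || H || M) forces B = True.
Check each clause:
  (!M): !M holds.
  (B || H || M): B holds.
  (B || !H || M): B holds.
  (!B || H || !M): !M holds.
  (!B || !H): !H holds.
All clauses satisfied.

M: False, H: False, B: True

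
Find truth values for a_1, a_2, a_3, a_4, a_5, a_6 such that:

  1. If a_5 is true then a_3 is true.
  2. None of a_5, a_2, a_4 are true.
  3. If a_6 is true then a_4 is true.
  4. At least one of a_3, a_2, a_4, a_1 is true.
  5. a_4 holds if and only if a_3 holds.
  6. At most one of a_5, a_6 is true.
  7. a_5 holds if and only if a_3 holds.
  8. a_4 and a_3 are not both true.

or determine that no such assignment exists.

a_1 = True; a_2 = False; a_3 = False; a_4 = False; a_5 = False; a_6 = False

  (1) a_5=F ⇒ a_3: vacuous ✓
  (2) {a_5, a_2, a_4}: 0 true — none ✓
  (3) a_6=F ⇒ a_4: vacuous ✓
  (4) {a_3, a_2, a_4, a_1}: 1 true — at least one ✓
  (5) a_4=F, a_3=F — same ✓
  (6) {a_5, a_6}: 0 true — at most one ✓
  (7) a_5=F, a_3=F — same ✓
  (8) a_4=F, a_3=F — not both ✓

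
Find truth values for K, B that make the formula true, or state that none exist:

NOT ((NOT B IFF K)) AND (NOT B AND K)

Case B = True: the conjunct NOT B is False.
Case B = False: the formula simplifies to NOT K AND K.
  K = True: the conjunct NOT K is False.
  K = False: the conjunct K is False.
Both cases fail — unsatisfiable.

Unsatisfiable — no assignment works.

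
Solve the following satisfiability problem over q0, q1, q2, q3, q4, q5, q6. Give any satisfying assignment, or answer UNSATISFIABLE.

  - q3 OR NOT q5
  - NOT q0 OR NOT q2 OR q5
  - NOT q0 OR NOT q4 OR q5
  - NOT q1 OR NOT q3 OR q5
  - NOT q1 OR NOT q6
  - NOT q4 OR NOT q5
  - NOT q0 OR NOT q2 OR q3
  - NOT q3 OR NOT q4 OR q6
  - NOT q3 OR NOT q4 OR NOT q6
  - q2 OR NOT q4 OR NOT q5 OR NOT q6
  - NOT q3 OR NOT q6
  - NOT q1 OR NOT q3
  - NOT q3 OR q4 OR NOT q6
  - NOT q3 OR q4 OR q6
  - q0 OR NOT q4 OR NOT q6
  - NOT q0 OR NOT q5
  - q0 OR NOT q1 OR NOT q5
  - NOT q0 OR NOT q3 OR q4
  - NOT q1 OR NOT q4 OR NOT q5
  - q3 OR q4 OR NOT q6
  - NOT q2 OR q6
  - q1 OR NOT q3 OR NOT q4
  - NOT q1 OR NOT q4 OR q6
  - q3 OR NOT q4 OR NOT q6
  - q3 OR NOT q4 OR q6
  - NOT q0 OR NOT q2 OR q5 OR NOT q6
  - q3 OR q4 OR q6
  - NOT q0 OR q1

Unsatisfiable — no assignment works.

Case q3 = True:
  (NOT q3 OR NOT q6) forces q6 = False.
  (NOT q3 OR NOT q4 OR q6) forces q4 = False.
  Clause (NOT q3 OR q4 OR q6) is falsified — contradiction.
Case q3 = False:
  (q3 OR NOT q5) forces q5 = False.
  If q6 = True:
    (NOT q1 OR NOT q6) forces q1 = False.
    (q3 OR q4 OR NOT q6) forces q4 = True.
    clause (q3 OR NOT q4 OR NOT q6) is falsified.
  If q6 = False:
    (NOT q2 OR q6) forces q2 = False.
    (q3 OR NOT q4 OR q6) forces q4 = False.
    clause (q3 OR q4 OR q6) is falsified.
  Every sub-case reaches a contradiction.
Both cases fail, so the formula is unsatisfiable.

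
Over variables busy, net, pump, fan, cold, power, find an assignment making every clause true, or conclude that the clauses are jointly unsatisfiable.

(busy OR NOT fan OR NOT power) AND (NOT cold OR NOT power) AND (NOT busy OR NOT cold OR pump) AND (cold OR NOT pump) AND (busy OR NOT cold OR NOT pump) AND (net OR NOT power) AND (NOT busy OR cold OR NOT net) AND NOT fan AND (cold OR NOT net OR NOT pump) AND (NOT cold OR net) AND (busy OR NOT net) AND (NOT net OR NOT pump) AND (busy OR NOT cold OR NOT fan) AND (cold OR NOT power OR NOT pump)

busy = False, net = False, pump = False, fan = False, cold = False, power = False

Unit clause (NOT fan) forces fan = False.
Set busy = False.
  then (busy OR NOT net) forces net = False.
  then (net OR NOT power) forces power = False.
  then (NOT cold OR net) forces cold = False.
  then (cold OR NOT pump) forces pump = False.
All clauses satisfied.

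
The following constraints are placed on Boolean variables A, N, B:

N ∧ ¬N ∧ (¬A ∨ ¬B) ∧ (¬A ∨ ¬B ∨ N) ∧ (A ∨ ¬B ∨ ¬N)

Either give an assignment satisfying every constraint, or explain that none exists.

Unsatisfiable — no assignment works.

Case N = True:
  Clause (¬N) is falsified — contradiction.
Case N = False:
  Clause (N) is falsified — contradiction.
Both cases fail, so the formula is unsatisfiable.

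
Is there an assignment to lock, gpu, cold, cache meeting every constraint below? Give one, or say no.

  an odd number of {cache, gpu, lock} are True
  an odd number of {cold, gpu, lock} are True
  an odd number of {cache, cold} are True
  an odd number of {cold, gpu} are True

The formula is unsatisfiable.

Adding constraints 1, 2, 3 mod 2: every variable appears an even number of times on the left, so the left side is 0.
But the right sides sum to 1 (mod 2). 0 ≠ 1 — the system is inconsistent.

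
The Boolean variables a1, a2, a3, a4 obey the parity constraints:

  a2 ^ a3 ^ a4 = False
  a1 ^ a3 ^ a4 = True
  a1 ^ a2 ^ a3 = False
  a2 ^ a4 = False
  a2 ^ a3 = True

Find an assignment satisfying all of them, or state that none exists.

Adding constraints 2, 3, 4 mod 2: every variable appears an even number of times on the left, so the left side is 0.
But the right sides sum to 1 (mod 2). 0 ≠ 1 — the system is inconsistent.

The formula is unsatisfiable.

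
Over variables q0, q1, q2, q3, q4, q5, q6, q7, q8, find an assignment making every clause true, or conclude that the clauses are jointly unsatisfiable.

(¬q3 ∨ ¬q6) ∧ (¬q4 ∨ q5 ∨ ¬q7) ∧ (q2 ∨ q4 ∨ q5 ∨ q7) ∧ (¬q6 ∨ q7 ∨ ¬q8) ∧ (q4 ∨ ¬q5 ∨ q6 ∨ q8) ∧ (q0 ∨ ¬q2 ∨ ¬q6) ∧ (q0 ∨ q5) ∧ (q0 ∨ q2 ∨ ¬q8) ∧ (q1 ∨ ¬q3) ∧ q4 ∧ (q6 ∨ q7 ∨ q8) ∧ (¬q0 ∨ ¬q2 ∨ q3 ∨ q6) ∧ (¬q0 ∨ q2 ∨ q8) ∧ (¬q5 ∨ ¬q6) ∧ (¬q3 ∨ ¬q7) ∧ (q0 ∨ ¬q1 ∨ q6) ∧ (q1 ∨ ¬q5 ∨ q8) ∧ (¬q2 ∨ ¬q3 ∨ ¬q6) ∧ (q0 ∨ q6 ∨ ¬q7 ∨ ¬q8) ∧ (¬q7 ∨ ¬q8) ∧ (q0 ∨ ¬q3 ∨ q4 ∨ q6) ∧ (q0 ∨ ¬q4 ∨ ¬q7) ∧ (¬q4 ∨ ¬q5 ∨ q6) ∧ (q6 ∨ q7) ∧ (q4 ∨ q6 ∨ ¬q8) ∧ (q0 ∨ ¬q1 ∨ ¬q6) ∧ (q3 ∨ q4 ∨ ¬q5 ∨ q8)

q0 = True, q1 = True, q2 = True, q3 = False, q4 = True, q5 = False, q6 = True, q7 = False, q8 = False

Unit clause (q4) forces q4 = True.
Try q0 = False:
  (q0 ∨ q5) forces q5 = True.
  (¬q5 ∨ ¬q6) forces q6 = False.
  clause (¬q4 ∨ ¬q5 ∨ q6) is falsified — backtrack.
So q0 = True.
Set q1 = True.
Set q2 = True.
Set q3 = False.
  then (¬q0 ∨ ¬q2 ∨ q3 ∨ q6) forces q6 = True.
  then (¬q5 ∨ ¬q6) forces q5 = False.
  then (¬q4 ∨ q5 ∨ ¬q7) forces q7 = False.
  then (¬q6 ∨ q7 ∨ ¬q8) forces q8 = False.
All clauses satisfied.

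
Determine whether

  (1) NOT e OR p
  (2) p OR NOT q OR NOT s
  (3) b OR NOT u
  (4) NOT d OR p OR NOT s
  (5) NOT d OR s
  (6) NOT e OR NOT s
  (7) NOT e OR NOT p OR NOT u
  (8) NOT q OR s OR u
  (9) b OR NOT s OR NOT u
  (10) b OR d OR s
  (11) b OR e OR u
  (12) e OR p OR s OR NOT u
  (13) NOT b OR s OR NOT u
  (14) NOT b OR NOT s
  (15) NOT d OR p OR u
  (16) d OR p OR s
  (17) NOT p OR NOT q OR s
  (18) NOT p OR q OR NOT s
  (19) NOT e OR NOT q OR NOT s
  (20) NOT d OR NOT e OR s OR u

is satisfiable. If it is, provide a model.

Set d = False.
Set e = True.
  then (NOT e OR p) forces p = True.
  then (NOT e OR NOT s) forces s = False.
  then (NOT e OR NOT p OR NOT u) forces u = False.
  then (NOT q OR s OR u) forces q = False.
  then (b OR d OR s) forces b = True.
All clauses satisfied.

d: False, e: True, b: True, q: False, u: False, p: True, s: False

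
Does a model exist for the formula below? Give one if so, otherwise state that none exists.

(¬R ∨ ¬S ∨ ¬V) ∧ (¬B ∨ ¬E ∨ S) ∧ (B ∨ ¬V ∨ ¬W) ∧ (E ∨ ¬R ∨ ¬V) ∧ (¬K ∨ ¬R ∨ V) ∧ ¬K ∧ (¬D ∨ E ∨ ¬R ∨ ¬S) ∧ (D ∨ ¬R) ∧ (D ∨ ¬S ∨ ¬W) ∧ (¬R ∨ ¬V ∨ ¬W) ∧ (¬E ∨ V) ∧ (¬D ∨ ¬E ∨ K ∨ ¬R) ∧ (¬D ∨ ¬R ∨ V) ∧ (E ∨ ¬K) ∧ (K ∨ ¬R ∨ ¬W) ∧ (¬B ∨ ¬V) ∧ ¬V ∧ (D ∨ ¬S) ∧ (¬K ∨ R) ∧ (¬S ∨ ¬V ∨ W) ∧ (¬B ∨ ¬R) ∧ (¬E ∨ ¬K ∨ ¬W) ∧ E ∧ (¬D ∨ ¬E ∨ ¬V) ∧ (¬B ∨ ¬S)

Case E = True:
  (¬K) forces K = False.
  (¬E ∨ V) forces V = True.
  Clause (¬V) is falsified — contradiction.
Case E = False:
  Clause (E) is falsified — contradiction.
Both cases fail, so the formula is unsatisfiable.

UNSATISFIABLE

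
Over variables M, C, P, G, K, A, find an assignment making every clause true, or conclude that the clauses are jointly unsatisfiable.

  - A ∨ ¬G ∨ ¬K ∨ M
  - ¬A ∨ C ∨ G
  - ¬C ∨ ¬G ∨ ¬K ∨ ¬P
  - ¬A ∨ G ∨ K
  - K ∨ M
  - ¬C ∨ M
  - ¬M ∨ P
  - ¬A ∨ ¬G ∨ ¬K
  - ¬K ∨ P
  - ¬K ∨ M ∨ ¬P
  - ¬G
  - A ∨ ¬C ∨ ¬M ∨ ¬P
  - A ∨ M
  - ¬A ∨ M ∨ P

Unit clause (¬G) forces G = False.
Try M = False:
  (K ∨ M) forces K = True.
  (¬C ∨ M) forces C = False.
  (¬A ∨ C ∨ G) forces A = False.
  clause (A ∨ M) is falsified — backtrack.
So M = True.
  then (¬M ∨ P) forces P = True.
Set C = True.
  then (A ∨ ¬C ∨ ¬M ∨ ¬P) forces A = True.
  then (¬A ∨ G ∨ K) forces K = True.
All clauses satisfied.

M = True, C = True, P = True, G = False, K = True, A = True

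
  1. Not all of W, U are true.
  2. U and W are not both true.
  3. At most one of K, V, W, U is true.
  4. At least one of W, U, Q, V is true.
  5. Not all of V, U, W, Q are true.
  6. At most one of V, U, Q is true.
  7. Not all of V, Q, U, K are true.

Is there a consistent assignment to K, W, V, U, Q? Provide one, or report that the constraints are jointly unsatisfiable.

K = False, W = False, V = True, U = False, Q = False

  (1) {W, U}: 0/2 true — not all ✓
  (2) U=F, W=F — not both ✓
  (3) {K, V, W, U}: 1 true — at most one ✓
  (4) {W, U, Q, V}: 1 true — at least one ✓
  (5) {V, U, W, Q}: 1/4 true — not all ✓
  (6) {V, U, Q}: 1 true — at most one ✓
  (7) {V, Q, U, K}: 1/4 true — not all ✓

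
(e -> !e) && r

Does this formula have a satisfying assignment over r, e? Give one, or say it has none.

r = True; e = False

  e -> !e = True
    !e = True
Both conjuncts True, so the formula holds.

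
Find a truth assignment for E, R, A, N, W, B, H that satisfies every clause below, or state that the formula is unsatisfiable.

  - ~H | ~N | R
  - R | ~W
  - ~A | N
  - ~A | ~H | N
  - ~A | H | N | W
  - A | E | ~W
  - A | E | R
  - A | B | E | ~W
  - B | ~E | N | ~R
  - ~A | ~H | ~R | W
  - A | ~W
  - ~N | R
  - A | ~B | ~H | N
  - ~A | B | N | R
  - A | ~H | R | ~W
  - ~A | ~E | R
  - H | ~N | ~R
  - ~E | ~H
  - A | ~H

E = False, R = True, A = True, N = True, W = True, B = False, H = True

Set E = False.
Try R = False:
  (R | ~W) forces W = False.
  (A | E | R) forces A = True.
  (~A | N) forces N = True.
  clause (~N | R) is falsified — backtrack.
So R = True.
Set A = True.
  then (~A | N) forces N = True.
  then (H | ~N | ~R) forces H = True.
  then (~A | ~H | ~R | W) forces W = True.
Set B = False.
All clauses satisfied.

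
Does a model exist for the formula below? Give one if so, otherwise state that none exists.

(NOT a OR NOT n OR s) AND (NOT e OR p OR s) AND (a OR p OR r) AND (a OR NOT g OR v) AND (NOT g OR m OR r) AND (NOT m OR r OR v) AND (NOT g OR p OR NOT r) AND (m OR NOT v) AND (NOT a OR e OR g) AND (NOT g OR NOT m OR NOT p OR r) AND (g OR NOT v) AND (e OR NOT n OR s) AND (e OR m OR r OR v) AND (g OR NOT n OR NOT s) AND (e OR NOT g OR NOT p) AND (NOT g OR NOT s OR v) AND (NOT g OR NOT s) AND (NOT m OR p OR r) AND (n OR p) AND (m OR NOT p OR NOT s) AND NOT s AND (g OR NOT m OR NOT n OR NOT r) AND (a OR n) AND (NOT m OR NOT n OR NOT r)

Unit clause (NOT s) forces s = False.
Set p = True.
Try e = False:
  (e OR NOT n OR s) forces n = False.
  (e OR NOT g OR NOT p) forces g = False.
  (NOT a OR e OR g) forces a = False.
  clause (a OR n) is falsified — backtrack.
So e = True.
Set g = False.
  then (g OR NOT v) forces v = False.
Set m = False.
Set r = False.
Set n = False.
  then (a OR n) forces a = True.
All clauses satisfied.

p: True; e: True; g: False; v: False; m: False; s: False; r: False; n: False; a: True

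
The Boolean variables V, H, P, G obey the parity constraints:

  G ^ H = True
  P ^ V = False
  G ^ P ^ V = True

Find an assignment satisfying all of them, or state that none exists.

V=F, H=F, P=F, G=T

G ^ H = T ^ F = True ✓
P ^ V = F ^ F = False ✓
G ^ P ^ V = T ^ F ^ F = True ✓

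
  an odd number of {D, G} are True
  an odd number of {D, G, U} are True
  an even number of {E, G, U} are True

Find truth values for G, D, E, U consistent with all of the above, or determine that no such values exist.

G=F, D=T, E=F, U=F

{D, G}: 1 true → odd ✓
{D, G, U}: 1 true → odd ✓
{E, G, U}: 0 true → even ✓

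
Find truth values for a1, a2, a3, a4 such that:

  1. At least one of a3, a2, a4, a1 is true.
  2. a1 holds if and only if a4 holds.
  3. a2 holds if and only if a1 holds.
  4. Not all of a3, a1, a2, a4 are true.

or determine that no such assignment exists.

a1: True, a2: True, a3: False, a4: True

  (1) {a3, a2, a4, a1}: 3 true — at least one ✓
  (2) a1=T, a4=T — same ✓
  (3) a2=T, a1=T — same ✓
  (4) {a3, a1, a2, a4}: 3/4 true — not all ✓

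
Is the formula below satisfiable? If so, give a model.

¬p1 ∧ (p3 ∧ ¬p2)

p1 = False, p2 = False, p3 = True

  ¬p1 = True
  p3 ∧ ¬p2 = True
    ¬p2 = True
Both conjuncts True, so the formula holds.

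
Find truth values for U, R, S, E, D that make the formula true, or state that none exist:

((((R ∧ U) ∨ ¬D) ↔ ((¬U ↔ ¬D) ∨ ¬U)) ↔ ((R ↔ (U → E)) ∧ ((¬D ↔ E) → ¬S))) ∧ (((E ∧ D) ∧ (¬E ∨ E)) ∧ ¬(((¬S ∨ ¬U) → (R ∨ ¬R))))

The formula is unsatisfiable.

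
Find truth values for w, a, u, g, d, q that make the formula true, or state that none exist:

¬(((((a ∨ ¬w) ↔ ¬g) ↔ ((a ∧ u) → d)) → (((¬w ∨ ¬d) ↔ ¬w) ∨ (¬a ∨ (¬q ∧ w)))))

w = True; a = True; u = True; g = True; d = False; q = True

  ¬(((((a ∨ ¬w) ↔ ¬g) ↔ ((a ∧ u) → d)) → (((¬w ∨ ¬d) ↔ ¬w) ∨ (¬a ∨ (¬q ∧ w))))) = True
    (((a ∨ ¬w) ↔ ¬g) ↔ ((a ∧ u) → d)) → (((¬w ∨ ¬d) ↔ ¬w) ∨ (¬a ∨ (¬q ∧ w))) = False
      ((a ∨ ¬w) ↔ ¬g) ↔ ((a ∧ u) → d) = True
        (a ∨ ¬w) ↔ ¬g = False
          a ∨ ¬w = True
            ¬w = False
          ¬g = False
        (a ∧ u) → d = False
          a ∧ u = True
      ((¬w ∨ ¬d) ↔ ¬w) ∨ (¬a ∨ (¬q ∧ w)) = False
        (¬w ∨ ¬d) ↔ ¬w = False
          ¬w ∨ ¬d = True
            ¬w = False
            ¬d = True
          ¬w = False
        ¬a ∨ (¬q ∧ w) = False
          ¬a = False
          ¬q ∧ w = False
            ¬q = False
The formula evaluates to True.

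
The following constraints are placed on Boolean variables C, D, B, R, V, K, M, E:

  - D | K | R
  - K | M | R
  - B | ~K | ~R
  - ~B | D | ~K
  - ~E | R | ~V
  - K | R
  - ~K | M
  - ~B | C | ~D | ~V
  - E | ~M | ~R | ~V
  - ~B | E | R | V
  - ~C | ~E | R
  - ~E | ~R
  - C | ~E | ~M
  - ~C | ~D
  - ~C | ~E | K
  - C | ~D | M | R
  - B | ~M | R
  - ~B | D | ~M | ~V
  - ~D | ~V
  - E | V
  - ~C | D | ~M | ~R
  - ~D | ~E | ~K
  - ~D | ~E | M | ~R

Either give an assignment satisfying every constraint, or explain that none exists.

Set C = True.
  then (~C | ~D) forces D = False.
Set B = False.
Try R = False:
  (D | K | R) forces K = True.
  (~K | M) forces M = True.
  clause (B | ~M | R) is falsified — backtrack.
So R = True.
  then (B | ~K | ~R) forces K = False.
  then (~E | ~R) forces E = False.
  then (E | V) forces V = True.
  then (~C | D | ~M | ~R) forces M = False.
All clauses satisfied.

C = True; D = False; B = False; R = True; V = True; K = False; M = False; E = False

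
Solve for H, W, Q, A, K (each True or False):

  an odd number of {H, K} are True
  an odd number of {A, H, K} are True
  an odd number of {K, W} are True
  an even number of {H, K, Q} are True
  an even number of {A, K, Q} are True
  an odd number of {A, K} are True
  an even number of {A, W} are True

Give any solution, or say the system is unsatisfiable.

H = False; W = False; Q = True; A = False; K = True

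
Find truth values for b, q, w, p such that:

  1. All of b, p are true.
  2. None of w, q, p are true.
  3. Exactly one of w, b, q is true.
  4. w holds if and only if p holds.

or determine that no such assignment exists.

Case p = True:
  Constraint (2) is violated (p=T) — contradiction.
Case p = False:
  Constraint (1) is violated (p=F) — contradiction.
Both cases fail — unsatisfiable.

Unsatisfiable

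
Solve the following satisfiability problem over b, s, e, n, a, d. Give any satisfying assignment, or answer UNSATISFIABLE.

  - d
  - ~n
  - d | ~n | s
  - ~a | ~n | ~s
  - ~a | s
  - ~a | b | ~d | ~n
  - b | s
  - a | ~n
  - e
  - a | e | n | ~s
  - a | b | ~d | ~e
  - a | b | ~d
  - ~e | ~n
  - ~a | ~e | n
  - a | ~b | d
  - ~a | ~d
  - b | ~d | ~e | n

b = True, s = False, e = True, n = False, a = False, d = True

Unit clause (d) forces d = True.
Unit clause (~n) forces n = False.
Unit clause (e) forces e = True.
In (~a | ~e | n) only ~a is left, so a = False.
In (b | ~d | ~e | n) only b is left, so b = True.
Set s = False.
All clauses satisfied.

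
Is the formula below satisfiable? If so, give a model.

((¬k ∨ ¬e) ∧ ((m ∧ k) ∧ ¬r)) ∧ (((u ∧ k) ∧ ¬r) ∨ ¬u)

m = True, u = False, e = False, r = False, k = True

  (¬k ∨ ¬e) ∧ ((m ∧ k) ∧ ¬r) = True
    ¬k ∨ ¬e = True
      ¬k = False
      ¬e = True
    (m ∧ k) ∧ ¬r = True
      m ∧ k = True
      ¬r = True
  ((u ∧ k) ∧ ¬r) ∨ ¬u = True
    (u ∧ k) ∧ ¬r = False
      u ∧ k = False
      ¬r = True
    ¬u = True
Both conjuncts True, so the formula holds.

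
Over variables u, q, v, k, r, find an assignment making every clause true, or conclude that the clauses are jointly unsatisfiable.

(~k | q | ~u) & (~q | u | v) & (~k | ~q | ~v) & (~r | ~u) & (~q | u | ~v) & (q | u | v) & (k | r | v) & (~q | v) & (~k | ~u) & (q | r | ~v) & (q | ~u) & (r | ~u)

u=F, q=F, v=T, k=F, r=T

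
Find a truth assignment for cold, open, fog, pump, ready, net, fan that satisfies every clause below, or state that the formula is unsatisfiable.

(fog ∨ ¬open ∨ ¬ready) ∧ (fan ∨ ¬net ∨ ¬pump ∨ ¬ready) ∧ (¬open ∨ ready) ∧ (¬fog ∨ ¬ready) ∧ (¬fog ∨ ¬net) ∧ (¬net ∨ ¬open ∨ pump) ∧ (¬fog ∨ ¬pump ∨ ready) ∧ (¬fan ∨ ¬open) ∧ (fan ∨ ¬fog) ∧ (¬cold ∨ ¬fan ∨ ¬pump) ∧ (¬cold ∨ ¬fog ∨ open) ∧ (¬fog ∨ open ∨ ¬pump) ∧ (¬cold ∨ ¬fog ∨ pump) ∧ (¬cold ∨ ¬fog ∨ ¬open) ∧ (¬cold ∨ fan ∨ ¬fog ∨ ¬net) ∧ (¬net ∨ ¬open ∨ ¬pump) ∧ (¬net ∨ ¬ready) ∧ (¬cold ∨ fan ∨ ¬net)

cold=T; open=F; fog=F; pump=F; ready=T; net=F; fan=T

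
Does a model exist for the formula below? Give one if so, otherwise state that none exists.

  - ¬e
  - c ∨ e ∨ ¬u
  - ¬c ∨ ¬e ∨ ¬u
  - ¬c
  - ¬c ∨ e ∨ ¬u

u=F; c=F; e=F

Unit clause (¬e) forces e = False.
Unit clause (¬c) forces c = False.
In (c ∨ e ∨ ¬u) only ¬u is left, so u = False.
All clauses satisfied.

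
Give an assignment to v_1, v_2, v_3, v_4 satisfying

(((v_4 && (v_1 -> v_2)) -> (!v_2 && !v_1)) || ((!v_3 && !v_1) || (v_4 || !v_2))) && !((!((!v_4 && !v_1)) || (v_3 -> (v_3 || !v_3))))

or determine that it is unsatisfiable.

The conjunct !((!((!v_4 && !v_1)) || (v_3 -> (v_3 || !v_3)))) is unsatisfiable on its own:
  v_1=F, v_3=F, v_4=F: evaluates to False.
  v_1=F, v_3=F, v_4=T: evaluates to False.
  v_1=F, v_3=T, v_4=F: evaluates to False.
  v_1=F, v_3=T, v_4=T: evaluates to False.
  v_1=T, v_3=F, v_4=F: evaluates to False.
  v_1=T, v_3=F, v_4=T: evaluates to False.
  v_1=T, v_3=T, v_4=F: evaluates to False.
  v_1=T, v_3=T, v_4=T: evaluates to False.
So the whole conjunction is unsatisfiable.

No satisfying assignment exists.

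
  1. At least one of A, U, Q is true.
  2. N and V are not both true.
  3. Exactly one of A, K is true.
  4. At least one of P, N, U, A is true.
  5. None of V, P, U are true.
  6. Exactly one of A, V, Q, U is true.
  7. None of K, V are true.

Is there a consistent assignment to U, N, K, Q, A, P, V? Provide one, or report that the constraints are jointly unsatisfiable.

U = False, N = False, K = False, Q = False, A = True, P = False, V = False

  (1) {A, U, Q}: 1 true — at least one ✓
  (2) N=F, V=F — not both ✓
  (3) {A, K}: 1 true — exactly one ✓
  (4) {P, N, U, A}: 1 true — at least one ✓
  (5) {V, P, U}: 0 true — none ✓
  (6) {A, V, Q, U}: 1 true — exactly one ✓
  (7) {K, V}: 0 true — none ✓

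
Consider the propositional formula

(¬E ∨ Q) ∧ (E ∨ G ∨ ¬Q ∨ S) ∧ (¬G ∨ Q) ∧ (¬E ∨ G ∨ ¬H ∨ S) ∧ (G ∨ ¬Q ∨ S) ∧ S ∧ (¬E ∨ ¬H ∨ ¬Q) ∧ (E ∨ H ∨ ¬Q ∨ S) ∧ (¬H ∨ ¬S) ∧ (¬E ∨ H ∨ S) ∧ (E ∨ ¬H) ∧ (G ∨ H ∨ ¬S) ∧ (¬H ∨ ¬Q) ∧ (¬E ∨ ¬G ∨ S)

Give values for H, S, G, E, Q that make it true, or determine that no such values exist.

Unit clause (S) forces S = True.
In (¬H ∨ ¬S) only ¬H is left, so H = False.
In (G ∨ H ∨ ¬S) only G is left, so G = True.
In (¬G ∨ Q) only Q is left, so Q = True.
Set E = False.
All clauses satisfied.

H=F, S=T, G=T, E=F, Q=T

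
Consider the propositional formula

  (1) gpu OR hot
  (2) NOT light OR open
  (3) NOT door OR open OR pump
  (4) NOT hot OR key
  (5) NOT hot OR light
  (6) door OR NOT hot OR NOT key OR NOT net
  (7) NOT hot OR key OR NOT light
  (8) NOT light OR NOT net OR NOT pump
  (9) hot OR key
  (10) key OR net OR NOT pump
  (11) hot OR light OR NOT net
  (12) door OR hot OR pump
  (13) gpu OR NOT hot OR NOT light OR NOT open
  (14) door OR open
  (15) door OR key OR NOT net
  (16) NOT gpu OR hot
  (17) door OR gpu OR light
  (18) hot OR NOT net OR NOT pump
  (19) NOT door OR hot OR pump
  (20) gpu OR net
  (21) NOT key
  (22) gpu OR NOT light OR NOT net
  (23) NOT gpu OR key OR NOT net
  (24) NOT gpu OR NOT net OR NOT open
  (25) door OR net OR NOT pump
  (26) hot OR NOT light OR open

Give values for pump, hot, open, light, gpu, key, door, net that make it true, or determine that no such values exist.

Case key = True:
  Clause (NOT key) is falsified — contradiction.
Case key = False:
  (NOT hot OR key) forces hot = False.
  Clause (hot OR key) is falsified — contradiction.
Both cases fail, so the formula is unsatisfiable.

Unsatisfiable — no assignment works.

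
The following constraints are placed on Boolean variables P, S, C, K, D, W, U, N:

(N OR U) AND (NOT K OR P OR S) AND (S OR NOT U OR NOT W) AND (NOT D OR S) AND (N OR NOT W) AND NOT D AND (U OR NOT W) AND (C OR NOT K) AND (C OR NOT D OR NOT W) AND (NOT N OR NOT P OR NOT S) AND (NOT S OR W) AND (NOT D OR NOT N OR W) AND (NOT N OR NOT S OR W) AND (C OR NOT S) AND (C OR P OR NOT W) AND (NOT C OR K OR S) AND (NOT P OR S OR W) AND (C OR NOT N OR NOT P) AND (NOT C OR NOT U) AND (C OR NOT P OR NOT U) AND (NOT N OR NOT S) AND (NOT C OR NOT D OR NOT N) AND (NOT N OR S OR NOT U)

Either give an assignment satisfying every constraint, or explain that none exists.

P = False, S = False, C = False, K = False, D = False, W = False, U = True, N = False

Unit clause (NOT D) forces D = False.
Set P = False.
Try S = True:
  (NOT S OR W) forces W = True.
  (N OR NOT W) forces N = True.
  clause (NOT N OR NOT S) is falsified — backtrack.
So S = False.
  then (NOT K OR P OR S) forces K = False.
  then (NOT C OR K OR S) forces C = False.
  then (C OR P OR NOT W) forces W = False.
Set U = True.
  then (NOT N OR S OR NOT U) forces N = False.
All clauses satisfied.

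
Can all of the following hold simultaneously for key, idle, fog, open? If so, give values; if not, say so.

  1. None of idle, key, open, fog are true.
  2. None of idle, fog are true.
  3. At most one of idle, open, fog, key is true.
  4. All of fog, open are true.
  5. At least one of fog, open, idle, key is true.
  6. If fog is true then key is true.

Case fog = True:
  Constraint (1) is violated (fog=T) — contradiction.
Case fog = False:
  Constraint (4) is violated (fog=F) — contradiction.
Both cases fail — unsatisfiable.

Unsatisfiable — no assignment works.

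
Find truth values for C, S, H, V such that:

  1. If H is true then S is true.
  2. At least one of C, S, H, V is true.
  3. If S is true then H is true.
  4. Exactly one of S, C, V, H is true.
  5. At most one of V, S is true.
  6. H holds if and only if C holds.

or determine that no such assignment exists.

C=F, S=F, H=F, V=T

  (1) H=F ⇒ S: vacuous ✓
  (2) {C, S, H, V}: 1 true — at least one ✓
  (3) S=F ⇒ H: vacuous ✓
  (4) {S, C, V, H}: 1 true — exactly one ✓
  (5) {V, S}: 1 true — at most one ✓
  (6) H=F, C=F — same ✓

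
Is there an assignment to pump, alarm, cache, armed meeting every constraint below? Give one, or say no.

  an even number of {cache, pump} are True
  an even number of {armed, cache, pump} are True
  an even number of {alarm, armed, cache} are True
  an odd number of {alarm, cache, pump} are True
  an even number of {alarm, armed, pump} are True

pump: True, alarm: True, cache: True, armed: False

{cache, pump}: 2 true → even ✓
{armed, cache, pump}: 2 true → even ✓
{alarm, armed, cache}: 2 true → even ✓
{alarm, cache, pump}: 3 true → odd ✓
{alarm, armed, pump}: 2 true → even ✓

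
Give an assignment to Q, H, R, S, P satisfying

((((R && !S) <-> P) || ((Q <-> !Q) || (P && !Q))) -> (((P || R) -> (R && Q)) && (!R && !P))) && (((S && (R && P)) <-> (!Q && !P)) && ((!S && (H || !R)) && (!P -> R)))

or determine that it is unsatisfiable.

Q = True; H = True; R = True; S = False; P = False

  (((R && !S) <-> P) || ((Q <-> !Q) || (P && !Q))) -> (((P || R) -> (R && Q)) && (!R && !P)) = True
    ((R && !S) <-> P) || ((Q <-> !Q) || (P && !Q)) = False
      (R && !S) <-> P = False
        R && !S = True
          !S = True
      (Q <-> !Q) || (P && !Q) = False
        Q <-> !Q = False
          !Q = False
        P && !Q = False
          !Q = False
    ((P || R) -> (R && Q)) && (!R && !P) = False
      (P || R) -> (R && Q) = True
        P || R = True
        R && Q = True
      !R && !P = False
        !R = False
        !P = True
  ((S && (R && P)) <-> (!Q && !P)) && ((!S && (H || !R)) && (!P -> R)) = True
    (S && (R && P)) <-> (!Q && !P) = True
      S && (R && P) = False
        R && P = False
      !Q && !P = False
        !Q = False
        !P = True
    (!S && (H || !R)) && (!P -> R) = True
      !S && (H || !R) = True
        !S = True
        H || !R = True
          !R = False
      !P -> R = True
        !P = True
Both conjuncts True, so the formula holds.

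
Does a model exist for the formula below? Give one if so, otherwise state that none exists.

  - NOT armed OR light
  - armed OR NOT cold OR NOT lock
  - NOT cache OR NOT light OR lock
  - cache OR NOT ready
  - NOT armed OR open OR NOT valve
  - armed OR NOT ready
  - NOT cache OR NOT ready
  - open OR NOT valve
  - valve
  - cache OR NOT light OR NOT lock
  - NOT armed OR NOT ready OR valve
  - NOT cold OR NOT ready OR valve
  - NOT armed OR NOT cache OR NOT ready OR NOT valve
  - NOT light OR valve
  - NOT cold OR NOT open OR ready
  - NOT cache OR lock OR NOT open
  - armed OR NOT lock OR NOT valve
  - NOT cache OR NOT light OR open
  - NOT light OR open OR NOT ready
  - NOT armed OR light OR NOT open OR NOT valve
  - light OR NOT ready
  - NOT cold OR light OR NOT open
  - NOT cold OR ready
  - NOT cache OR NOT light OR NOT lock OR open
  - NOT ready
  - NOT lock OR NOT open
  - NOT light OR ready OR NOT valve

Unit clause (valve) forces valve = True.
Unit clause (NOT ready) forces ready = False.
In (NOT light OR ready OR NOT valve) only NOT light is left, so light = False.
In (NOT armed OR light) only NOT armed is left, so armed = False.
In (open OR NOT valve) only open is left, so open = True.
In (NOT cold OR NOT open OR ready) only NOT cold is left, so cold = False.
In (armed OR NOT lock OR NOT valve) only NOT lock is left, so lock = False.
In (NOT cache OR lock OR NOT open) only NOT cache is left, so cache = False.
All clauses satisfied.

lock=F, open=T, light=F, cold=F, armed=F, ready=F, cache=F, valve=T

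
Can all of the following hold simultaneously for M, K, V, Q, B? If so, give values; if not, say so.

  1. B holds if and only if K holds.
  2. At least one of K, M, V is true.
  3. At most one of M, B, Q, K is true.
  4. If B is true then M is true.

M = True, K = False, V = True, Q = False, B = False

  (1) B=F, K=F — same ✓
  (2) {K, M, V}: 2 true — at least one ✓
  (3) {M, B, Q, K}: 1 true — at most one ✓
  (4) B=F ⇒ M: vacuous ✓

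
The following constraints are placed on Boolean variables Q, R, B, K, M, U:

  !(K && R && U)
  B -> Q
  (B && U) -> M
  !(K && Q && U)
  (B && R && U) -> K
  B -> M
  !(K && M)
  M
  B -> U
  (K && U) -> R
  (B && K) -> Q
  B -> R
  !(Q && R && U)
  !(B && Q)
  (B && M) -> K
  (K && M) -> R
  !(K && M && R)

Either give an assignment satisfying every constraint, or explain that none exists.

Unit clause (M) forces M = True.
In (!K || !M) only !K is left, so K = False.
In (!B || K || !M) only !B is left, so B = False.
Set Q = False.
Set R = True.
Set U = True.
All clauses satisfied.

Q = False, R = True, B = False, K = False, M = True, U = True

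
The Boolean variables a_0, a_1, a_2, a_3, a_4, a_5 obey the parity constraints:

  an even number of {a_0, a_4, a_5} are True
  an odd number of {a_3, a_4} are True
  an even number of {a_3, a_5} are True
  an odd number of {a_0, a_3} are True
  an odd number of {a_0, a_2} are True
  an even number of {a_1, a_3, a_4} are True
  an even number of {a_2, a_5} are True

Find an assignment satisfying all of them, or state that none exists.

a_0=T, a_1=T, a_2=F, a_3=F, a_4=T, a_5=F

{a_0, a_4, a_5}: 2 true → even ✓
{a_3, a_4}: 1 true → odd ✓
{a_3, a_5}: 0 true → even ✓
{a_0, a_3}: 1 true → odd ✓
{a_0, a_2}: 1 true → odd ✓
{a_1, a_3, a_4}: 2 true → even ✓
{a_2, a_5}: 0 true → even ✓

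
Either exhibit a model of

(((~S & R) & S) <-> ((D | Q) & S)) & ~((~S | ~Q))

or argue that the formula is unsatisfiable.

The formula is unsatisfiable.

Case S = True: the formula simplifies to ~((D | Q)) & ~(~Q).
  Q = True: the conjunct ~((D | Q)) becomes ~((D | True)) = False.
  Q = False: the conjunct ~(~Q) becomes ~(~False) = False.
Case S = False: the conjunct ~((~S | ~Q)) becomes ~((True | ~Q)) = False.
Both cases fail — unsatisfiable.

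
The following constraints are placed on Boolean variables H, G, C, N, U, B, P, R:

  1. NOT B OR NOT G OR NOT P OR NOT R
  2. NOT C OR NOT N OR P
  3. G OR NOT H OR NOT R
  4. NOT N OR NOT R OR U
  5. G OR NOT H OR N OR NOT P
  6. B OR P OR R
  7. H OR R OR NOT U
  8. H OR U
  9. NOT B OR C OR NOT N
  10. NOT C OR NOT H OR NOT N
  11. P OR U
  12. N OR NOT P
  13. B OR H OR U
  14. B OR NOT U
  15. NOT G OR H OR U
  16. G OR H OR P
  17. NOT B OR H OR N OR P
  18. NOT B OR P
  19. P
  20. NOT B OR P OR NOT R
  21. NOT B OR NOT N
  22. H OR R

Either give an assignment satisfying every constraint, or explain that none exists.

Unit clause (P) forces P = True.
In (N OR NOT P) only N is left, so N = True.
In (NOT B OR NOT N) only NOT B is left, so B = False.
In (B OR NOT U) only NOT U is left, so U = False.
In (NOT N OR NOT R OR U) only NOT R is left, so R = False.
In (H OR U) only H is left, so H = True.
In (NOT C OR NOT H OR NOT N) only NOT C is left, so C = False.
Set G = True.
All clauses satisfied.

H: True; G: True; C: False; N: True; U: False; B: False; P: True; R: False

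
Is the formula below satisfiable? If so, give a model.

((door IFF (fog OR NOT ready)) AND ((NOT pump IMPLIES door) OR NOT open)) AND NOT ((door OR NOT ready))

open = False; door = False; pump = True; fog = False; ready = True

  (door IFF (fog OR NOT ready)) AND ((NOT pump IMPLIES door) OR NOT open) = True
    door IFF (fog OR NOT ready) = True
      fog OR NOT ready = False
        NOT ready = False
    (NOT pump IMPLIES door) OR NOT open = True
      NOT pump IMPLIES door = True
        NOT pump = False
      NOT open = True
  NOT ((door OR NOT ready)) = True
    door OR NOT ready = False
      NOT ready = False
Both conjuncts True, so the formula holds.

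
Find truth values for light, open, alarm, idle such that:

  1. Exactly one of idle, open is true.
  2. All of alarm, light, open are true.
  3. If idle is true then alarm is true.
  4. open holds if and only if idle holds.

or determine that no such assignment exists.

UNSATISFIABLE

Case open = True:
  (1) with open=T forces idle = False.
  Constraint (4) is violated (open=T, idle=F) — contradiction.
Case open = False:
  Constraint (2) is violated (open=F) — contradiction.
Both cases fail — unsatisfiable.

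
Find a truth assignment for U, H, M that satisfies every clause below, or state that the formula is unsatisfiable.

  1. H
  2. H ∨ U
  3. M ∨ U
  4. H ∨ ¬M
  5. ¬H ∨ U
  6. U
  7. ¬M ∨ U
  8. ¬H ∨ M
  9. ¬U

Case U = True:
  Clause (¬U) is falsified — contradiction.
Case U = False:
  Clause (U) is falsified — contradiction.
Both cases fail, so the formula is unsatisfiable.

No satisfying assignment exists.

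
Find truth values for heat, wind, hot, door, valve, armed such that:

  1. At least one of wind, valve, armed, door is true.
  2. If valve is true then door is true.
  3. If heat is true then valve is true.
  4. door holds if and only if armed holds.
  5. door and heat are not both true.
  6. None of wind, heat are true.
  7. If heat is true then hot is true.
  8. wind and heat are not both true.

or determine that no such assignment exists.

heat = False, wind = False, hot = False, door = True, valve = False, armed = True

  (1) {wind, valve, armed, door}: 2 true — at least one ✓
  (2) valve=F ⇒ door: vacuous ✓
  (3) heat=F ⇒ valve: vacuous ✓
  (4) door=T, armed=T — same ✓
  (5) door=T, heat=F — not both ✓
  (6) {wind, heat}: 0 true — none ✓
  (7) heat=F ⇒ hot: vacuous ✓
  (8) wind=F, heat=F — not both ✓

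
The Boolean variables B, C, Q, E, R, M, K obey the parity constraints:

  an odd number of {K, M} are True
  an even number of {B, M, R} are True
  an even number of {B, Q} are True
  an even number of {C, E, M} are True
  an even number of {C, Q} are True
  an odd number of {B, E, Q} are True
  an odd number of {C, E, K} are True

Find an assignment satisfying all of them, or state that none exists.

B: False, C: False, Q: False, E: True, R: True, M: True, K: False

{K, M}: 1 true → odd ✓
{B, M, R}: 2 true → even ✓
{B, Q}: 0 true → even ✓
{C, E, M}: 2 true → even ✓
{C, Q}: 0 true → even ✓
{B, E, Q}: 1 true → odd ✓
{C, E, K}: 1 true → odd ✓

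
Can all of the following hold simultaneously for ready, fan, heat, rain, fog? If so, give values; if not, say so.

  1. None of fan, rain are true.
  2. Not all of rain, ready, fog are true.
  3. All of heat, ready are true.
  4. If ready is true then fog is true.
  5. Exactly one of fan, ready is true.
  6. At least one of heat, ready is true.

ready = True, fan = False, heat = True, rain = False, fog = True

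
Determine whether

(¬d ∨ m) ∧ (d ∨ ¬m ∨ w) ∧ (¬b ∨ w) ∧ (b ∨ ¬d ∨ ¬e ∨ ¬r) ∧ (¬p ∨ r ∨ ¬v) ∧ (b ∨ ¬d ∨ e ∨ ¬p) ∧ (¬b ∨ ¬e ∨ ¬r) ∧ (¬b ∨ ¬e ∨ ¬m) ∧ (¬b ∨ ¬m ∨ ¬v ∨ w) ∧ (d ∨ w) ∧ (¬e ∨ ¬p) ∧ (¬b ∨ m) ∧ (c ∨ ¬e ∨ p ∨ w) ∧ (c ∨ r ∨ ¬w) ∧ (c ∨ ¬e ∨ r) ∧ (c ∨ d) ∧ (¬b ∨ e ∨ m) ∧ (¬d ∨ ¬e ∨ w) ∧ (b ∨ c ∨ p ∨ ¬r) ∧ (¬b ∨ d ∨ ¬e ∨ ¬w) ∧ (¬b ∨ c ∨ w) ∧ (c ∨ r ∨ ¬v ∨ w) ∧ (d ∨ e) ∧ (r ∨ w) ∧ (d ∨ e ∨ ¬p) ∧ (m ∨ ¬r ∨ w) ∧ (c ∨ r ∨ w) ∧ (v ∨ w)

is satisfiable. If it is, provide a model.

v = False; w = True; r = False; d = True; e = False; p = False; m = True; c = True; b = False

Set v = False.
  then (v ∨ w) forces w = True.
Set r = False.
  then (c ∨ r ∨ ¬w) forces c = True.
Set d = True.
  then (¬d ∨ m) forces m = True.
Set e = False.
Set p = False.
Set b = False.
All clauses satisfied.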